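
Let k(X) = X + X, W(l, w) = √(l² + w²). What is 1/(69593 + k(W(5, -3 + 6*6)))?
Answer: 69593/4843181193 - 2*√1114/4843181193 ≈ 1.4355e-5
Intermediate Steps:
k(X) = 2*X
1/(69593 + k(W(5, -3 + 6*6))) = 1/(69593 + 2*√(5² + (-3 + 6*6)²)) = 1/(69593 + 2*√(25 + (-3 + 36)²)) = 1/(69593 + 2*√(25 + 33²)) = 1/(69593 + 2*√(25 + 1089)) = 1/(69593 + 2*√1114)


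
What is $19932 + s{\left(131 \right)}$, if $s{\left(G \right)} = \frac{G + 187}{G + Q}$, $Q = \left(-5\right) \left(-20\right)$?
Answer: $\frac{1534870}{77} \approx 19933.0$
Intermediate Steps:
$Q = 100$
$s{\left(G \right)} = \frac{187 + G}{100 + G}$ ($s{\left(G \right)} = \frac{G + 187}{G + 100} = \frac{187 + G}{100 + G}$)
$19932 + s{\left(131 \right)} = 19932 + \frac{187 + 131}{100 + 131} = 19932 + \frac{1}{231} \cdot 318 = 19932 + \frac{106}{77} = \frac{1534870}{77}$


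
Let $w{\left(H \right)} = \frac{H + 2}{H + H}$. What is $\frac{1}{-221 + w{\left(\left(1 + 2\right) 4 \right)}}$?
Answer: $- \frac{12}{2645} \approx -0.0045369$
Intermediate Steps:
$w{\left(H \right)} = \frac{2 + H}{2 H}$
$\frac{1}{-221 + w{\left(\left(1 + 2\right) 4 \right)}} = \frac{1}{-221 + \frac{2 + \left(1 + 2\right) 4}{2 \left(1 + 2\right) 4}} = \frac{1}{-221 + \frac{2 + 3 \cdot 4}{2 \cdot 3 \cdot 4}} = \frac{1}{-221 + \frac{2 + 12}{2 \cdot 12}} = \frac{1}{-221 + \frac{1}{2} \cdot \frac{1}{12} \cdot 14} = \frac{1}{-221 + \frac{7}{12}} = \frac{1}{- \frac{2645}{12}} = - \frac{12}{2645}$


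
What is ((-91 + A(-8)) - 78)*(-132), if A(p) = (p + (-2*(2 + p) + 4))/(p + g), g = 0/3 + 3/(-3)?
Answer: 67276/3 ≈ 22425.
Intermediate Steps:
g = -1 (g = 0*(1/3) + 3*(-1/3) = 0 - 1 = -1)
A(p) = -p/(-1 + p) (A(p) = (p + (-2*(2 + p) + 4))/(p - 1) = (p + ((-4 - 2*p) + 4))/(-1 + p) = (p - 2*p)/(-1 + p) = (-p)/(-1 + p) = -p/(-1 + p))
((-91 + A(-8)) - 78)*(-132) = ((-91 - 1*(-8)/(-1 - 8)) - 78)*(-132) = ((-91 - 1*(-8)/(-9)) - 78)*(-132) = ((-91 - 1*(-8)*(-1/9)) - 78)*(-132) = ((-91 - 8/9) - 78)*(-132) = (-827/9 - 78)*(-132) = -1529/9*(-132) = 67276/3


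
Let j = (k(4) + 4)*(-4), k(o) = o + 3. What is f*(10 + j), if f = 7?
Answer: -238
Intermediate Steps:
k(o) = 3 + o
j = -44 (j = ((3 + 4) + 4)*(-4) = (7 + 4)*(-4) = 11*(-4) = -44)
f*(10 + j) = 7*(10 - 44) = 7*(-34) = -238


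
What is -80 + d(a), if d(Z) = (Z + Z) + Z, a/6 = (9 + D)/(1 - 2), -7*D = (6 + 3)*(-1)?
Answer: -1856/7 ≈ -265.14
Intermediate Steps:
D = 9/7 (D = -(6 + 3)*(-1)/7 = -9*(-1)/7 = -⅐*(-9) = 9/7 ≈ 1.2857)
a = -432/7 (a = 6*((9 + 9/7)/(1 - 2)) = 6*((72/7)/(-1)) = 6*((72/7)*(-1)) = 6*(-72/7) = -432/7 ≈ -61.714)
d(Z) = 3*Z (d(Z) = 2*Z + Z = 3*Z)
-80 + d(a) = -80 + 3*(-432/7) = -80 - 1296/7 = -1856/7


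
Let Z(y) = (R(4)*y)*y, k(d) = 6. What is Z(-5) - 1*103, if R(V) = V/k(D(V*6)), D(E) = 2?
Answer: -259/3 ≈ -86.333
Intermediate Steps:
R(V) = V/6
Z(y) = 2*y²/3 (Z(y) = (((⅙)*4)*y)*y = (2*y/3)*y = 2*y²/3)
Z(-5) - 1*103 = (⅔)*(-5)² - 1*103 = (⅔)*25 - 103 = 50/3 - 103 = -259/3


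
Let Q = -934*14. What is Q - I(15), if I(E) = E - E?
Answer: -13076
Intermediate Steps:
I(E) = 0
Q = -13076
Q - I(15) = -13076 - 1*0 = -13076 + 0 = -13076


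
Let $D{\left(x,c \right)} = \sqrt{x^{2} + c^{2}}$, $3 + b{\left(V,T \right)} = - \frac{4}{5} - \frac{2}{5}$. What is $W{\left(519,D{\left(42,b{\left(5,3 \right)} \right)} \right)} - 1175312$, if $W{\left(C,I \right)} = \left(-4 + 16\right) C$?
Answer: $-1169084$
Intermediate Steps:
$b{\left(V,T \right)} = - \frac{21}{5}$ ($b{\left(V,T \right)} = -3 - \frac{6}{5} = - \frac{21}{5}$)
$D{\left(x,c \right)} = \sqrt{c^{2} + x^{2}}$
$W{\left(C,I \right)} = 12 C$
$W{\left(519,D{\left(42,b{\left(5,3 \right)} \right)} \right)} - 1175312 = 12 \cdot 519 - 1175312 = 6228 - 1175312 = -1169084$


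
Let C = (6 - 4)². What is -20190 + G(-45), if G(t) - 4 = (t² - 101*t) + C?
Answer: -13612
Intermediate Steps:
C = 4 (C = 2² = 4)
G(t) = 8 + t² - 101*t (G(t) = 4 + ((t² - 101*t) + 4) = 4 + (4 + t² - 101*t) = 8 + t² - 101*t)
-20190 + G(-45) = -20190 + (8 + (-45)² - 101*(-45)) = -20190 + (8 + 2025 + 4545) = -20190 + 6578 = -13612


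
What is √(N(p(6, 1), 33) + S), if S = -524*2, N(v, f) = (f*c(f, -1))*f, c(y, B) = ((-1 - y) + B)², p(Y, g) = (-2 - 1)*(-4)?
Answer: √1332977 ≈ 1154.5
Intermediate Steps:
p(Y, g) = 12 (p(Y, g) = -3*(-4) = 12)
c(y, B) = (-1 + B - y)²
N(v, f) = f²*(2 + f)² (N(v, f) = (f*(1 + f - 1*(-1))²)*f = (f*(1 + f + 1)²)*f = (f*(2 + f)²)*f = f²*(2 + f)²)
S = -1048
√(N(p(6, 1), 33) + S) = √(33²*(2 + 33)² - 1048) = √(1089*35² - 1048) = √(1089*1225 - 1048) = √(1334025 - 1048) = √1332977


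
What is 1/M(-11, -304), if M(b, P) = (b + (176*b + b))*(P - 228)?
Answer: 1/1041656 ≈ 9.6001e-7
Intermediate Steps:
M(b, P) = 178*b*(-228 + P) (M(b, P) = (b + 177*b)*(-228 + P) = (178*b)*(-228 + P) = 178*b*(-228 + P))
1/M(-11, -304) = 1/(178*(-11)*(-228 - 304)) = 1/(178*(-11)*(-532)) = 1/1041656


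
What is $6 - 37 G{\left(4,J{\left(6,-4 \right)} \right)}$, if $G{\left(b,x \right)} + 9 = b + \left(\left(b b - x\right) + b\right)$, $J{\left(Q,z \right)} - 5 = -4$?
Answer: $-512$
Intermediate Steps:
$J{\left(Q,z \right)} = 1$ ($J{\left(Q,z \right)} = 5 - 4 = 1$)
$G{\left(b,x \right)} = -9 + b^{2} - x + 2 b$ ($G{\left(b,x \right)} = -9 + \left(b + \left(\left(b b - x\right) + b\right)\right) = -9 + \left(b + \left(\left(b^{2} - x\right) + b\right)\right) = -9 + \left(b + \left(b + b^{2} - x\right)\right) = -9 + \left(b^{2} - x + 2 b\right) = -9 + b^{2} - x + 2 b$)
$6 - 37 G{\left(4,J{\left(6,-4 \right)} \right)} = 6 - 37 \left(-9 + 4^{2} - 1 + 2 \cdot 4\right) = 6 - 37 \left(-9 + 16 - 1 + 8\right) = 6 - 518 = -512$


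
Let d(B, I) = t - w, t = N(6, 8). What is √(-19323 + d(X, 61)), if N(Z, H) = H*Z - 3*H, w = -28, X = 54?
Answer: I*√19271 ≈ 138.82*I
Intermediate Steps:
N(Z, H) = -3*H + H*Z
t = 24 (t = 8*(-3 + 6) = 8*3 = 24)
d(B, I) = 52 (d(B, I) = 24 - 1*(-28) = 24 + 28 = 52)
√(-19323 + d(X, 61)) = √(-19323 + 52) = √(-19271) = I*√19271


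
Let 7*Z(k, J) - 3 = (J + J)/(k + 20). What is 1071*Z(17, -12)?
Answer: 13311/37 ≈ 359.76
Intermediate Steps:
Z(k, J) = 3/7 + 2*J/(7*(20 + k)) (Z(k, J) = 3/7 + ((J + J)/(k + 20))/7 = 3/7 + ((2*J)/(20 + k))/7 = 3/7 + (2*J/(20 + k))/7 = 3/7 + 2*J/(7*(20 + k)))
1071*Z(17, -12) = 1071*((60 + 2*(-12) + 3*17)/(7*(20 + 17))) = 1071*((⅐)*(60 - 24 + 51)/37) = 1071*((⅐)*(1/37)*87) = 1071*(87/259) = 13311/37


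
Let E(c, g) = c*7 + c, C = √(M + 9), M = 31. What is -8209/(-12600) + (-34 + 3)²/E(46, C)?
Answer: 1891189/579600 ≈ 3.2629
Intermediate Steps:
C = 2*√10 (C = √(31 + 9) = √40 = 2*√10 ≈ 6.3246)
E(c, g) = 8*c (E(c, g) = 7*c + c = 8*c)
-8209/(-12600) + (-34 + 3)²/E(46, C) = -8209/(-12600) + (-34 + 3)²/((8*46)) = -8209*(-1/12600) + (-31)²/368 = 8209/12600 + 961*(1/368) = 8209/12600 + 961/368 = 1891189/579600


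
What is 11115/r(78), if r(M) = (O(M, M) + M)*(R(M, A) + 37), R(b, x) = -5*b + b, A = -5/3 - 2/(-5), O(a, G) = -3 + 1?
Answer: -117/220 ≈ -0.53182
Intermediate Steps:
O(a, G) = -2
A = -19/15 (A = -5*⅓ - 2*(-⅕) = -5/3 + ⅖ = -19/15 ≈ -1.2667)
R(b, x) = -4*b
r(M) = (-2 + M)*(37 - 4*M) (r(M) = (-2 + M)*(-4*M + 37) = (-2 + M)*(37 - 4*M))
11115/r(78) = 11115/(-74 - 4*78² + 45*78) = 11115/(-74 - 4*6084 + 3510) = 11115/(-74 - 24336 + 3510) = 11115/(-20900) = 11115*(-1/20900) = -117/220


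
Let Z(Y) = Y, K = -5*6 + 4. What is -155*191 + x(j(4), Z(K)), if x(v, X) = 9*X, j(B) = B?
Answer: -29839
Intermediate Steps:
K = -26 (K = -30 + 4 = -26)
-155*191 + x(j(4), Z(K)) = -155*191 + 9*(-26) = -29605 - 234 = -29839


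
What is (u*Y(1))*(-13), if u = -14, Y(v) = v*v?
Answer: 182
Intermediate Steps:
Y(v) = v**2
(u*Y(1))*(-13) = -14*1**2*(-13) = -14*1*(-13) = -14*(-13) = 182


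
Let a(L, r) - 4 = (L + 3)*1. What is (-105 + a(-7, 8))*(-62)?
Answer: 6510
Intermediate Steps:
a(L, r) = 7 + L (a(L, r) = 4 + (L + 3)*1 = 4 + (3 + L)*1 = 4 + (3 + L) = 7 + L)
(-105 + a(-7, 8))*(-62) = (-105 + (7 - 7))*(-62) = (-105 + 0)*(-62) = -105*(-62) = 6510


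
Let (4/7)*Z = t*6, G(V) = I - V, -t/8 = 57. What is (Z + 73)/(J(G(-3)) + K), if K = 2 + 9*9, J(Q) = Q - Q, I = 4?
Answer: -4715/83 ≈ -56.807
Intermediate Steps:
t = -456 (t = -8*57 = -456)
G(V) = 4 - V
J(Q) = 0
Z = -4788 (Z = 7*(-456*6)/4 = (7/4)*(-2736) = -4788)
K = 83 (K = 2 + 81 = 83)
(Z + 73)/(J(G(-3)) + K) = (-4788 + 73)/(0 + 83) = -4715/83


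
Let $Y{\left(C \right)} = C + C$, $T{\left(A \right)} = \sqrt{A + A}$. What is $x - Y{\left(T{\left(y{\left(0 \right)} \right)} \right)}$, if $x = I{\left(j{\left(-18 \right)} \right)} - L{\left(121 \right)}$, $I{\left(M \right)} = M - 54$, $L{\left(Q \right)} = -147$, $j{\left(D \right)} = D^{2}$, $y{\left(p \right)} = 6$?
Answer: $417 - 4 \sqrt{3} \approx 410.07$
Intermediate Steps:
$T{\left(A \right)} = \sqrt{2} \sqrt{A}$ ($T{\left(A \right)} = \sqrt{2 A} = \sqrt{2} \sqrt{A}$)
$Y{\left(C \right)} = 2 C$
$I{\left(M \right)} = -54 + M$ ($I{\left(M \right)} = M - 54 = -54 + M$)
$x = 417$ ($x = \left(-54 + \left(-18\right)^{2}\right) - -147 = \left(-54 + 324\right) + 147 = 270 + 147 = 417$)
$x - Y{\left(T{\left(y{\left(0 \right)} \right)} \right)} = 417 - 2 \sqrt{2} \sqrt{6} = 417 - 2 \cdot 2 \sqrt{3} = 417 - 4 \sqrt{3}$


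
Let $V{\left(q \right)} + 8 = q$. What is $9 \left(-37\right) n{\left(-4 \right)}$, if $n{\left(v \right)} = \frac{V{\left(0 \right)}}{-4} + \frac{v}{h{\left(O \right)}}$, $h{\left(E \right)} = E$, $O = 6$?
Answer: $-444$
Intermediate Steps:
$V{\left(q \right)} = -8 + q$
$n{\left(v \right)} = 2 + \frac{v}{6}$ ($n{\left(v \right)} = \frac{-8 + 0}{-4} + \frac{v}{6} = \left(-8\right) \left(- \frac{1}{4}\right) + v \frac{1}{6} = 2 + \frac{v}{6}$)
$9 \left(-37\right) n{\left(-4 \right)} = 9 \left(-37\right) \left(2 + \frac{1}{6} \left(-4\right)\right) = - 333 \left(2 - \frac{2}{3}\right) = \left(-333\right) \frac{4}{3} = -444$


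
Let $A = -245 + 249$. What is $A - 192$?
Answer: $-188$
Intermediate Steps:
$A = 4$
$A - 192 = 4 - 192 = -188$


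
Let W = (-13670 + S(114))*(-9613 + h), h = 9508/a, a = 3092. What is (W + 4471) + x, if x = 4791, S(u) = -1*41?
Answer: 101858939118/773 ≈ 1.3177e+8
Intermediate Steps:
S(u) = -41
h = 2377/773 (h = 9508/3092 = 9508*(1/3092) = 2377/773 ≈ 3.0750)
W = 101851779592/773 (W = (-13670 - 41)*(-9613 + 2377/773) = -13711*(-7428472/773) = 101851779592/773 ≈ 1.3176e+8)
(W + 4471) + x = (101851779592/773 + 4471) + 4791 = 101855235675/773 + 4791 = 101858939118/773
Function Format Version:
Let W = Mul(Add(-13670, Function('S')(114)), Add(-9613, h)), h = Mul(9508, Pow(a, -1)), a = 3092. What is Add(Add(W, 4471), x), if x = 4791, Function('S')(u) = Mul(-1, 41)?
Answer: Rational(101858939118, 773) ≈ 1.3177e+8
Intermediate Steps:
Function('S')(u) = -41
h = Rational(2377, 773) (h = Mul(9508, Pow(3092, -1)) = Mul(9508, Rational(1, 3092)) = Rational(2377, 773) ≈ 3.0750)
W = Rational(101851779592, 773) (W = Mul(Add(-13670, -41), Add(-9613, Rational(2377, 773))) = Mul(-13711, Rational(-7428472, 773)) = Rational(101851779592, 773) ≈ 1.3176e+8)
Add(Add(W, 4471), x) = Add(Add(Rational(101851779592, 773), 4471), 4791) = Add(Rational(101855235675, 773), 4791) = Rational(101858939118, 773)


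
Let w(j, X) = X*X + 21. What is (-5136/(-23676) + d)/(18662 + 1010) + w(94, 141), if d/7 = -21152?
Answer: 193040332567/9703214 ≈ 19894.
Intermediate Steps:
d = -148064 (d = 7*(-21152) = -148064)
w(j, X) = 21 + X² (w(j, X) = X² + 21 = 21 + X²)
(-5136/(-23676) + d)/(18662 + 1010) + w(94, 141) = (-5136/(-23676) - 148064)/(18662 + 1010) + (21 + 141²) = (-5136*(-1/23676) - 148064)/19672 + (21 + 19881) = (428/1973 - 148064)*(1/19672) + 19902 = -292129844/1973*1/19672 + 19902 = -73032461/9703214 + 19902 = 193040332567/9703214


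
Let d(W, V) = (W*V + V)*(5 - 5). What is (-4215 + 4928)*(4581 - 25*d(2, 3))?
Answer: 3266253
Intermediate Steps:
d(W, V) = 0 (d(W, V) = (V*W + V)*0 = (V + V*W)*0 = 0)
(-4215 + 4928)*(4581 - 25*d(2, 3)) = (-4215 + 4928)*(4581 - 25*0) = 713*(4581 + 0) = 713*4581 = 3266253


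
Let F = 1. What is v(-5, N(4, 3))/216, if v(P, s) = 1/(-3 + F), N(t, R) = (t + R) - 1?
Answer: -1/432 ≈ -0.0023148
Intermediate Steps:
N(t, R) = -1 + R + t (N(t, R) = (R + t) - 1 = -1 + R + t)
v(P, s) = -½ (v(P, s) = 1/(-3 + 1) = 1/(-2) = -½)
v(-5, N(4, 3))/216 = -½/216 = -½*1/216 = -1/432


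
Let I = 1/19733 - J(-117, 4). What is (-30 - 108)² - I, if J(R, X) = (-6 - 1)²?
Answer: 376762168/19733 ≈ 19093.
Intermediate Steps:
J(R, X) = 49 (J(R, X) = (-7)² = 49)
I = -966916/19733 (I = 1/19733 - 1*49 = 1/19733 - 49 = -966916/19733 ≈ -49.000)
(-30 - 108)² - I = (-30 - 108)² - 1*(-966916/19733) = (-138)² + 966916/19733 = 19044 + 966916/19733 = 376762168/19733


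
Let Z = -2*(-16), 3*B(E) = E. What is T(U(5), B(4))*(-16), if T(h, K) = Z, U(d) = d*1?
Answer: -512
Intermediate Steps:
B(E) = E/3
U(d) = d
Z = 32
T(h, K) = 32
T(U(5), B(4))*(-16) = 32*(-16) = -512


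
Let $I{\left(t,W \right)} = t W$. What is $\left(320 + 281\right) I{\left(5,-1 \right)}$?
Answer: $-3005$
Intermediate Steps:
$I{\left(t,W \right)} = W t$
$\left(320 + 281\right) I{\left(5,-1 \right)} = \left(320 + 281\right) \left(\left(-1\right) 5\right) = 601 \left(-5\right) = -3005$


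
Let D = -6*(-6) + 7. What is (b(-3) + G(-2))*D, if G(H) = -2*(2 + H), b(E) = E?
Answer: -129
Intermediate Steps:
D = 43 (D = 36 + 7 = 43)
G(H) = -4 - 2*H
(b(-3) + G(-2))*D = (-3 + (-4 - 2*(-2)))*43 = (-3 + (-4 + 4))*43 = (-3 + 0)*43 = -3*43 = -129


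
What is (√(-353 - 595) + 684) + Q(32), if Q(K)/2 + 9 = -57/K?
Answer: 10599/16 + 2*I*√237 ≈ 662.44 + 30.79*I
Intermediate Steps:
Q(K) = -18 - 114/K (Q(K) = -18 + 2*(-57/K) = -18 - 114/K)
(√(-353 - 595) + 684) + Q(32) = (√(-353 - 595) + 684) + (-18 - 114/32) = (√(-948) + 684) + (-18 - 114*1/32) = (2*I*√237 + 684) + (-18 - 57/16) = (684 + 2*I*√237) - 345/16 = 10599/16 + 2*I*√237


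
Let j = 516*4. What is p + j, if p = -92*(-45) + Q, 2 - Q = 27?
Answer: 6179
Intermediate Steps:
Q = -25 (Q = 2 - 1*27 = 2 - 27 = -25)
j = 2064
p = 4115 (p = -92*(-45) - 25 = 4140 - 25 = 4115)
p + j = 4115 + 2064 = 6179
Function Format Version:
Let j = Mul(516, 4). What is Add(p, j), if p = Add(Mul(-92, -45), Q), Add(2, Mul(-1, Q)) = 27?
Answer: 6179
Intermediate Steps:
Q = -25 (Q = Add(2, Mul(-1, 27)) = Add(2, -27) = -25)
j = 2064
p = 4115 (p = Add(Mul(-92, -45), -25) = Add(4140, -25) = 4115)
Add(p, j) = Add(4115, 2064) = 6179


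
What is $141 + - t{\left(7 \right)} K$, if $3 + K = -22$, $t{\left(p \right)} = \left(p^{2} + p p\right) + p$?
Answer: $2766$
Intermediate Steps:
$t{\left(p \right)} = p + 2 p^{2}$ ($t{\left(p \right)} = \left(p^{2} + p^{2}\right) + p = 2 p^{2} + p = p + 2 p^{2}$)
$K = -25$ ($K = -3 - 22 = -25$)
$141 + - t{\left(7 \right)} K = 141 + - 7 \left(1 + 2 \cdot 7\right) \left(-25\right) = 141 + - 7 \left(1 + 14\right) \left(-25\right) = 141 + - 7 \cdot 15 \left(-25\right) = 141 + \left(-1\right) 105 \left(-25\right) = 141 - -2625 = 141 + 2625 = 2766$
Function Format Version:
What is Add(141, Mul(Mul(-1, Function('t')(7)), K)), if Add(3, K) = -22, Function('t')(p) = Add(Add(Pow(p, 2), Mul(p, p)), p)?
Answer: 2766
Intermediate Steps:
Function('t')(p) = Add(p, Mul(2, Pow(p, 2))) (Function('t')(p) = Add(Add(Pow(p, 2), Pow(p, 2)), p) = Add(Mul(2, Pow(p, 2)), p) = Add(p, Mul(2, Pow(p, 2))))
K = -25 (K = Add(-3, -22) = -25)
Add(141, Mul(Mul(-1, Function('t')(7)), K)) = Add(141, Mul(Mul(-1, Mul(7, Add(1, Mul(2, 7)))), -25)) = Add(141, Mul(Mul(-1, Mul(7, Add(1, 14))), -25)) = Add(141, Mul(Mul(-1, Mul(7, 15)), -25)) = Add(141, Mul(Mul(-1, 105), -25)) = Add(141, Mul(-105, -25)) = Add(141, 2625) = 2766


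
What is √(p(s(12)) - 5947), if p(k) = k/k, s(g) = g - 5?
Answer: I*√5946 ≈ 77.11*I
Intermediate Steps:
s(g) = -5 + g
p(k) = 1
√(p(s(12)) - 5947) = √(1 - 5947) = √(-5946) = I*√5946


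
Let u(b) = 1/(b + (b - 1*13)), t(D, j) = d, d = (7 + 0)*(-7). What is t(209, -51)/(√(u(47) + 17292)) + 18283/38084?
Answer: 18283/38084 - 441*√1400653/1400653 ≈ 0.10744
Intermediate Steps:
d = -49 (d = 7*(-7) = -49)
t(D, j) = -49
u(b) = 1/(-13 + 2*b) (u(b) = 1/(b + (b - 13)) = 1/(b + (-13 + b)) = 1/(-13 + 2*b))
t(209, -51)/(√(u(47) + 17292)) + 18283/38084 = -49/√(1/(-13 + 2*47) + 17292) + 18283/38084 = -49/√(1/(-13 + 94) + 17292) + 18283*(1/38084) = -49/√(1/81 + 17292) + 18283/38084 = -49*9*√1400653/1400653 + 18283/38084 = -441*√1400653/1400653 + 18283/38084 = 18283/38084 - 441*√1400653/1400653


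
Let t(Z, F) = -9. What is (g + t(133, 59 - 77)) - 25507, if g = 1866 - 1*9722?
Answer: -33372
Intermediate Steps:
g = -7856 (g = 1866 - 9722 = -7856)
(g + t(133, 59 - 77)) - 25507 = (-7856 - 9) - 25507 = -7865 - 25507 = -33372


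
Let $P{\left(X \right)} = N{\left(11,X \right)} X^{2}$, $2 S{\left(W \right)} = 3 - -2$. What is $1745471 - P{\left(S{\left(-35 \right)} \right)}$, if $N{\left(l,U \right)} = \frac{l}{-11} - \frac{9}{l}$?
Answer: $\frac{19200306}{11} \approx 1.7455 \cdot 10^{6}$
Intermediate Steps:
$N{\left(l,U \right)} = - \frac{9}{l} - \frac{l}{11}$ ($N{\left(l,U \right)} = l \left(- \frac{1}{11}\right) - \frac{9}{l} = - \frac{l}{11} - \frac{9}{l} = - \frac{9}{l} - \frac{l}{11}$)
$S{\left(W \right)} = \frac{5}{2}$ ($S{\left(W \right)} = \frac{3 - -2}{2} = \frac{3 + 2}{2} = \frac{1}{2} \cdot 5 = \frac{5}{2}$)
$P{\left(X \right)} = - \frac{20 X^{2}}{11}$ ($P{\left(X \right)} = \left(- \frac{9}{11} - 1\right) X^{2} = - \frac{20 X^{2}}{11}$)
$1745471 - P{\left(S{\left(-35 \right)} \right)} = 1745471 - - \frac{20 \left(\frac{5}{2}\right)^{2}}{11} = 1745471 - \left(- \frac{20}{11}\right) \frac{25}{4} = 1745471 - - \frac{125}{11} = 1745471 + \frac{125}{11} = \frac{19200306}{11}$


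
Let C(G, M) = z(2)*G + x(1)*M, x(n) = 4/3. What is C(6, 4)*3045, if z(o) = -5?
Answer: -75110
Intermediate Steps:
x(n) = 4/3 (x(n) = 4*(⅓) = 4/3)
C(G, M) = -5*G + 4*M/3
C(6, 4)*3045 = (-5*6 + (4/3)*4)*3045 = (-30 + 16/3)*3045 = -74/3*3045 = -75110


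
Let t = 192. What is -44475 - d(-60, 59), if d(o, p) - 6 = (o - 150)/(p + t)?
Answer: -11164521/251 ≈ -44480.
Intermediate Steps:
d(o, p) = 6 + (-150 + o)/(192 + p) (d(o, p) = 6 + (o - 150)/(p + 192) = 6 + (-150 + o)/(192 + p))
-44475 - d(-60, 59) = -44475 - (1002 - 60 + 6*59)/(192 + 59) = -44475 - (1002 - 60 + 354)/251 = -44475 - 1296/251 = -11164521/251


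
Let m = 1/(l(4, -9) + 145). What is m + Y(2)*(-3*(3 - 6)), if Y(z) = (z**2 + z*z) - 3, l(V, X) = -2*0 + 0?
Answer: 6526/145 ≈ 45.007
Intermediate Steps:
l(V, X) = 0 (l(V, X) = 0 + 0 = 0)
m = 1/145 (m = 1/(0 + 145) = 1/145 ≈ 0.0068966)
Y(z) = -3 + 2*z**2 (Y(z) = (z**2 + z**2) - 3 = 2*z**2 - 3 = -3 + 2*z**2)
m + Y(2)*(-3*(3 - 6)) = 1/145 + (-3 + 2*2**2)*(-3*(3 - 6)) = 1/145 + (-3 + 2*4)*(-3*(-3)) = 1/145 + (-3 + 8)*9 = 1/145 + 5*9 = 1/145 + 45 = 6526/145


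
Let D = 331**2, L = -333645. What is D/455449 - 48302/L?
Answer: 58553577443/151958281605 ≈ 0.38533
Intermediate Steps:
D = 109561
D/455449 - 48302/L = 109561/455449 - 48302/(-333645) = 109561*(1/455449) - 48302*(-1/333645) = 109561/455449 + 48302/333645 = 58553577443/151958281605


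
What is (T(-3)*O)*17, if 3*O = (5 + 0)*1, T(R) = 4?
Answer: 340/3 ≈ 113.33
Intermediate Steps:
O = 5/3 (O = ((5 + 0)*1)/3 = (5*1)/3 = (⅓)*5 = 5/3 ≈ 1.6667)
(T(-3)*O)*17 = (4*(5/3))*17 = (20/3)*17 = 340/3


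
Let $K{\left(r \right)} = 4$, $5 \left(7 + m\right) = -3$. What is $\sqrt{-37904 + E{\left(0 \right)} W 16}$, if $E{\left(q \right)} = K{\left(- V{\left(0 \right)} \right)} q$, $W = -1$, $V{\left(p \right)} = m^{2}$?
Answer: $4 i \sqrt{2369} \approx 194.69 i$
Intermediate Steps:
$m = - \frac{38}{5}$ ($m = -7 + \frac{1}{5} \left(-3\right) = -7 - \frac{3}{5} = - \frac{38}{5} \approx -7.6$)
$V{\left(p \right)} = \frac{1444}{25}$ ($V{\left(p \right)} = \left(- \frac{38}{5}\right)^{2} = \frac{1444}{25}$)
$E{\left(q \right)} = 4 q$
$\sqrt{-37904 + E{\left(0 \right)} W 16} = \sqrt{-37904 + 4 \cdot 0 \left(-1\right) 16} = \sqrt{-37904 + 0 \left(-1\right) 16} = \sqrt{-37904 + 0 \cdot 16} = \sqrt{-37904 + 0} = \sqrt{-37904} = 4 i \sqrt{2369}$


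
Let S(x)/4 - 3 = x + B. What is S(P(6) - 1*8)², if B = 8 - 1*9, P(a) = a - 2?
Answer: 64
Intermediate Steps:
P(a) = -2 + a
B = -1 (B = 8 - 9 = -1)
S(x) = 8 + 4*x (S(x) = 12 + 4*(x - 1) = 12 + 4*(-1 + x) = 12 + (-4 + 4*x) = 8 + 4*x)
S(P(6) - 1*8)² = (8 + 4*((-2 + 6) - 1*8))² = (8 + 4*(4 - 8))² = (8 + 4*(-4))² = (8 - 16)² = (-8)² = 64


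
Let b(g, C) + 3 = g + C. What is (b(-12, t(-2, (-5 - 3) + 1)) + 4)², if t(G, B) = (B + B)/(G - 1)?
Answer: 361/9 ≈ 40.111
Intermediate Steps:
t(G, B) = 2*B/(-1 + G) (t(G, B) = (2*B)/(-1 + G) = 2*B/(-1 + G))
b(g, C) = -3 + C + g (b(g, C) = -3 + (g + C) = -3 + (C + g) = -3 + C + g)
(b(-12, t(-2, (-5 - 3) + 1)) + 4)² = ((-3 + 2*((-5 - 3) + 1)/(-1 - 2) - 12) + 4)² = ((-3 + 2*(-8 + 1)/(-3) - 12) + 4)² = ((-3 + 2*(-7)*(-⅓) - 12) + 4)² = ((-3 + 14/3 - 12) + 4)² = (-31/3 + 4)² = (-19/3)² = 361/9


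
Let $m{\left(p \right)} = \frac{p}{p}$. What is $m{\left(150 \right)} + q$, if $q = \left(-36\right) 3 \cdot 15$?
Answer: $-1619$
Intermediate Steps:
$m{\left(p \right)} = 1$
$q = -1620$ ($q = \left(-108\right) 15 = -1620$)
$m{\left(150 \right)} + q = 1 - 1620 = -1619$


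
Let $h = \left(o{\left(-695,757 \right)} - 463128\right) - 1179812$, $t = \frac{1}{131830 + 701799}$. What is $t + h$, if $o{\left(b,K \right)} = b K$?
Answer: $- \frac{1808187150594}{833629} \approx -2.1691 \cdot 10^{6}$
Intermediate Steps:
$o{\left(b,K \right)} = K b$
$t = \frac{1}{833629} \approx 1.1996 \cdot 10^{-6}$
$h = -2169055$ ($h = \left(757 \left(-695\right) - 463128\right) - 1179812 = \left(-526115 - 463128\right) - 1179812 = -989243 - 1179812 = -2169055$)
$t + h = \frac{1}{833629} - 2169055 = - \frac{1808187150594}{833629}$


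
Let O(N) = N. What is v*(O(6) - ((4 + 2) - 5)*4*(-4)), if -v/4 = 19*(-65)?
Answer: 108680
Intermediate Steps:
v = 4940 (v = -76*(-65) = -4*(-1235) = 4940)
v*(O(6) - ((4 + 2) - 5)*4*(-4)) = 4940*(6 - ((4 + 2) - 5)*4*(-4)) = 4940*(6 - (6 - 5)*4*(-4)) = 4940*(6 - 1*4*(-4)) = 4940*(6 - 4*(-4)) = 4940*(6 - 1*(-16)) = 4940*(6 + 16) = 4940*22 = 108680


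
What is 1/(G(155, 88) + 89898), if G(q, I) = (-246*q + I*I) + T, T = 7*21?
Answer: 1/59659 ≈ 1.6762e-5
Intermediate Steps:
T = 147
G(q, I) = 147 + I**2 - 246*q (G(q, I) = (-246*q + I*I) + 147 = (-246*q + I**2) + 147 = (I**2 - 246*q) + 147 = 147 + I**2 - 246*q)
1/(G(155, 88) + 89898) = 1/((147 + 88**2 - 246*155) + 89898) = 1/((147 + 7744 - 38130) + 89898) = 1/(-30239 + 89898) = 1/59659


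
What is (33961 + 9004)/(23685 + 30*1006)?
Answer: 8593/10773 ≈ 0.79764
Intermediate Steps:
(33961 + 9004)/(23685 + 30*1006) = 42965/(23685 + 30180) = 42965/53865 = 42965*(1/53865) = 8593/10773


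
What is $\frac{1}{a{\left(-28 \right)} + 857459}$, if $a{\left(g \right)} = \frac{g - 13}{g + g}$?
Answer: $\frac{56}{48017745} \approx 1.1662 \cdot 10^{-6}$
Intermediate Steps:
$a{\left(g \right)} = \frac{-13 + g}{2 g}$
$\frac{1}{a{\left(-28 \right)} + 857459} = \frac{1}{\frac{-13 - 28}{2 \left(-28\right)} + 857459} = \frac{1}{\frac{1}{2} \left(- \frac{1}{28}\right) \left(-41\right) + 857459} = \frac{1}{\frac{41}{56} + 857459} = \frac{1}{\frac{48017745}{56}} = \frac{56}{48017745}$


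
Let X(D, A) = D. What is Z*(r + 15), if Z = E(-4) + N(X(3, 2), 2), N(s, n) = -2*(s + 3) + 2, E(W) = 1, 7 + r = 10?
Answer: -162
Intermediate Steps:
r = 3 (r = -7 + 10 = 3)
N(s, n) = -4 - 2*s (N(s, n) = -2*(3 + s) + 2 = (-6 - 2*s) + 2 = -4 - 2*s)
Z = -9 (Z = 1 + (-4 - 2*3) = 1 + (-4 - 6) = 1 - 10 = -9)
Z*(r + 15) = -9*(3 + 15) = -9*18 = -162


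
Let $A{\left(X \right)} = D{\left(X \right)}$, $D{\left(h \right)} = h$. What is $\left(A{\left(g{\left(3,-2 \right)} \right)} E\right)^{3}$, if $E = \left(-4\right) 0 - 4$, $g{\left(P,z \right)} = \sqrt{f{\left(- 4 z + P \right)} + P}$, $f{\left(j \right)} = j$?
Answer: $- 896 \sqrt{14} \approx -3352.5$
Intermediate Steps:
$g{\left(P,z \right)} = \sqrt{- 4 z + 2 P}$ ($g{\left(P,z \right)} = \sqrt{\left(- 4 z + P\right) + P} = \sqrt{\left(P - 4 z\right) + P} = \sqrt{- 4 z + 2 P}$)
$E = -4$ ($E = 0 - 4 = -4$)
$A{\left(X \right)} = X$
$\left(A{\left(g{\left(3,-2 \right)} \right)} E\right)^{3} = \left(\sqrt{\left(-4\right) \left(-2\right) + 2 \cdot 3} \left(-4\right)\right)^{3} = \left(\sqrt{8 + 6} \left(-4\right)\right)^{3} = \left(\sqrt{14} \left(-4\right)\right)^{3} = \left(- 4 \sqrt{14}\right)^{3} = - 896 \sqrt{14}$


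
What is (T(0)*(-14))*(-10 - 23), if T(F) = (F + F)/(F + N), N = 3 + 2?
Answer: 0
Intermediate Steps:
N = 5
T(F) = 2*F/(5 + F) (T(F) = (F + F)/(F + 5) = (2*F)/(5 + F) = 2*F/(5 + F))
(T(0)*(-14))*(-10 - 23) = ((2*0/(5 + 0))*(-14))*(-10 - 23) = ((2*0/5)*(-14))*(-33) = ((2*0*(1/5))*(-14))*(-33) = (0*(-14))*(-33) = 0*(-33) = 0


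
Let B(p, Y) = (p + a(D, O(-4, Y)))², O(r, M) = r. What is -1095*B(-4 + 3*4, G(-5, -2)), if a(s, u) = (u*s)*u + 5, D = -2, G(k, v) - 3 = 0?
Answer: -395295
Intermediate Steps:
G(k, v) = 3 (G(k, v) = 3 + 0 = 3)
a(s, u) = 5 + s*u² (a(s, u) = (s*u)*u + 5 = s*u² + 5 = 5 + s*u²)
B(p, Y) = (-27 + p)² (B(p, Y) = (p + (5 - 2*(-4)²))² = (p + (5 - 2*16))² = (p + (5 - 32))² = (p - 27)² = (-27 + p)²)
-1095*B(-4 + 3*4, G(-5, -2)) = -1095*(-27 + (-4 + 3*4))² = -1095*(-27 + (-4 + 12))² = -1095*(-27 + 8)² = -1095*(-19)² = -1095*361 = -395295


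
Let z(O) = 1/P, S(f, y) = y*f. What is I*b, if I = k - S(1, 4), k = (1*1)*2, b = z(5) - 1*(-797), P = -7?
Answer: -11156/7 ≈ -1593.7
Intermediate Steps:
S(f, y) = f*y
z(O) = -⅐ (z(O) = 1/(-7) = -⅐)
b = 5578/7 (b = -⅐ - 1*(-797) = -⅐ + 797 = 5578/7 ≈ 796.86)
k = 2 (k = 1*2 = 2)
I = -2 (I = 2 - 4 = -2)
I*b = -2*5578/7 = -11156/7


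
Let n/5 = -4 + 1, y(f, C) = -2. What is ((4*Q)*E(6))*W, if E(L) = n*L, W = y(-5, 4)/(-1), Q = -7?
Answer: 5040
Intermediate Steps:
n = -15 (n = 5*(-4 + 1) = 5*(-3) = -15)
W = 2 (W = -2/(-1) = -2*(-1) = 2)
E(L) = -15*L
((4*Q)*E(6))*W = ((4*(-7))*(-15*6))*2 = -28*(-90)*2 = 2520*2 = 5040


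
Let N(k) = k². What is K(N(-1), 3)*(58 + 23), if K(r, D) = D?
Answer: 243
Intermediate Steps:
K(N(-1), 3)*(58 + 23) = 3*(58 + 23) = 3*81 = 243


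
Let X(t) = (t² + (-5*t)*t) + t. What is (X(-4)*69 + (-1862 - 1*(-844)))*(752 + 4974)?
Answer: -32695460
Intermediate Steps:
X(t) = t - 4*t² (X(t) = (t² - 5*t²) + t = -4*t² + t = t - 4*t²)
(X(-4)*69 + (-1862 - 1*(-844)))*(752 + 4974) = (-4*(1 - 4*(-4))*69 + (-1862 - 1*(-844)))*(752 + 4974) = (-4*(1 + 16)*69 + (-1862 + 844))*5726 = (-4*17*69 - 1018)*5726 = (-68*69 - 1018)*5726 = (-4692 - 1018)*5726 = -5710*5726 = -32695460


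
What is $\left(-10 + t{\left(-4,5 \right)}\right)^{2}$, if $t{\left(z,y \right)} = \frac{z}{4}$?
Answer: $121$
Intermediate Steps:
$t{\left(z,y \right)} = \frac{z}{4}$ ($t{\left(z,y \right)} = z \frac{1}{4} = \frac{z}{4}$)
$\left(-10 + t{\left(-4,5 \right)}\right)^{2} = \left(-10 + \frac{1}{4} \left(-4\right)\right)^{2} = \left(-10 - 1\right)^{2} = \left(-11\right)^{2} = 121$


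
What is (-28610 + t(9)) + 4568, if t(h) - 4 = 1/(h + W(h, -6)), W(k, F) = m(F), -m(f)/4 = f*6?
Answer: -3677813/153 ≈ -24038.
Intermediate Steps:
m(f) = -24*f (m(f) = -4*f*6 = -24*f)
W(k, F) = -24*F
t(h) = 4 + 1/(144 + h) (t(h) = 4 + 1/(h - 24*(-6)) = 4 + 1/(h + 144) = 4 + 1/(144 + h))
(-28610 + t(9)) + 4568 = (-28610 + (577 + 4*9)/(144 + 9)) + 4568 = (-28610 + (577 + 36)/153) + 4568 = (-28610 + (1/153)*613) + 4568 = (-28610 + 613/153) + 4568 = -4376717/153 + 4568 = -3677813/153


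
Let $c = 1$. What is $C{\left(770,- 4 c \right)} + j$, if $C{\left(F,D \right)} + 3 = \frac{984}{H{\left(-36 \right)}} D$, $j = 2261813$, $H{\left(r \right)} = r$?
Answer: $\frac{6785758}{3} \approx 2.2619 \cdot 10^{6}$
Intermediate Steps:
$C{\left(F,D \right)} = -3 - \frac{82 D}{3}$ ($C{\left(F,D \right)} = -3 + \frac{984}{-36} D = -3 + 984 \left(- \frac{1}{36}\right) D = -3 - \frac{82 D}{3}$)
$C{\left(770,- 4 c \right)} + j = \left(-3 - \frac{82 \left(\left(-4\right) 1\right)}{3}\right) + 2261813 = \left(-3 - - \frac{328}{3}\right) + 2261813 = \left(-3 + \frac{328}{3}\right) + 2261813 = \frac{319}{3} + 2261813 = \frac{6785758}{3}$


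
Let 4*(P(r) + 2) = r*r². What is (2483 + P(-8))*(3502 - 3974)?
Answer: -1110616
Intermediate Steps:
P(r) = -2 + r³/4 (P(r) = -2 + (r*r²)/4 = -2 + r³/4)
(2483 + P(-8))*(3502 - 3974) = (2483 + (-2 + (¼)*(-8)³))*(3502 - 3974) = (2483 + (-2 + (¼)*(-512)))*(-472) = (2483 + (-2 - 128))*(-472) = (2483 - 130)*(-472) = 2353*(-472) = -1110616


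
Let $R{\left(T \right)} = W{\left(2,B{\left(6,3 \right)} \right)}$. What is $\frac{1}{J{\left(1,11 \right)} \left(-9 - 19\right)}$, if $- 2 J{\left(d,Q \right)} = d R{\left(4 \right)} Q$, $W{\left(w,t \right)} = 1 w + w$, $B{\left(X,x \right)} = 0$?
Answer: $\frac{1}{616} \approx 0.0016234$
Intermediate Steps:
$W{\left(w,t \right)} = 2 w$ ($W{\left(w,t \right)} = w + w = 2 w$)
$R{\left(T \right)} = 4$ ($R{\left(T \right)} = 2 \cdot 2 = 4$)
$J{\left(d,Q \right)} = - 2 Q d$ ($J{\left(d,Q \right)} = - \frac{d 4 Q}{2} = - \frac{4 d Q}{2} = - \frac{4 Q d}{2} = - 2 Q d$)
$\frac{1}{J{\left(1,11 \right)} \left(-9 - 19\right)} = \frac{1}{\left(-2\right) 11 \cdot 1 \left(-9 - 19\right)} = \frac{1}{\left(-22\right) \left(-28\right)} = \frac{1}{616}$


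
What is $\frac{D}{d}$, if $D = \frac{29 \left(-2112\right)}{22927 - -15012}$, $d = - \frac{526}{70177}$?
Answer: $\frac{195372768}{907087} \approx 215.38$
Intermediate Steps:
$d = - \frac{526}{70177}$ ($d = \left(-526\right) \frac{1}{70177} = - \frac{526}{70177} \approx -0.0074953$)
$D = - \frac{5568}{3449}$ ($D = - \frac{61248}{22927 + 15012} = - \frac{61248}{37939} = \left(-61248\right) \frac{1}{37939} = - \frac{5568}{3449} \approx -1.6144$)
$\frac{D}{d} = - \frac{5568}{3449 \left(- \frac{526}{70177}\right)} = \left(- \frac{5568}{3449}\right) \left(- \frac{70177}{526}\right) = \frac{195372768}{907087}$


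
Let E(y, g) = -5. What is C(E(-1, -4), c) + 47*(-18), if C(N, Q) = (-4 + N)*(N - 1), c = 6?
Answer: -792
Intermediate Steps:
C(N, Q) = (-1 + N)*(-4 + N) (C(N, Q) = (-4 + N)*(-1 + N) = (-1 + N)*(-4 + N))
C(E(-1, -4), c) + 47*(-18) = (4 + (-5)² - 5*(-5)) + 47*(-18) = (4 + 25 + 25) - 846 = 54 - 846 = -792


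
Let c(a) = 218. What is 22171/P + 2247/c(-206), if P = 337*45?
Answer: 38909033/3305970 ≈ 11.769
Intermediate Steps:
P = 15165
22171/P + 2247/c(-206) = 22171/15165 + 2247/218 = 38909033/3305970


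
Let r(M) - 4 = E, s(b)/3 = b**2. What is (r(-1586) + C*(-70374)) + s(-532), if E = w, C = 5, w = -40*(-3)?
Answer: 497326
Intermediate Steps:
w = 120
s(b) = 3*b**2
E = 120
r(M) = 124 (r(M) = 4 + 120 = 124)
(r(-1586) + C*(-70374)) + s(-532) = (124 + 5*(-70374)) + 3*(-532)**2 = (124 - 351870) + 3*283024 = -351746 + 849072 = 497326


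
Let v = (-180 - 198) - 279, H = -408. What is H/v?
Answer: 136/219 ≈ 0.62100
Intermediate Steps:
v = -657 (v = -378 - 279 = -657)
H/v = -408/(-657) = -408*(-1/657) = 136/219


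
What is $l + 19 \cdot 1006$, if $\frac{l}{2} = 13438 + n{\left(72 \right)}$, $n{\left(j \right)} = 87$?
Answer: $46164$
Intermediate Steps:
$l = 27050$ ($l = 2 \left(13438 + 87\right) = 2 \cdot 13525 = 27050$)
$l + 19 \cdot 1006 = 27050 + 19 \cdot 1006 = 27050 + 19114 = 46164$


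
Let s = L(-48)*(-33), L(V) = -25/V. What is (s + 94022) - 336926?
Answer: -3886739/16 ≈ -2.4292e+5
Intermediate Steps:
s = -275/16 (s = -25/(-48)*(-33) = -25*(-1/48)*(-33) = (25/48)*(-33) = -275/16 ≈ -17.188)
(s + 94022) - 336926 = (-275/16 + 94022) - 336926 = 1504077/16 - 336926 = -3886739/16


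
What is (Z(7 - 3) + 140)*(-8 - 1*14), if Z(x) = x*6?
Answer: -3608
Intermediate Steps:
Z(x) = 6*x
(Z(7 - 3) + 140)*(-8 - 1*14) = (6*(7 - 3) + 140)*(-8 - 1*14) = (6*4 + 140)*(-8 - 14) = (24 + 140)*(-22) = 164*(-22) = -3608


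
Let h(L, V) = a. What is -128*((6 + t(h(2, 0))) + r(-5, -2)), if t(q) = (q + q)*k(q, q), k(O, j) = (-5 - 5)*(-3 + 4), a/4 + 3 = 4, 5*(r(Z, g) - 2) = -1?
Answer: 46208/5 ≈ 9241.6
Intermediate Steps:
r(Z, g) = 9/5 (r(Z, g) = 2 + (⅕)*(-1) = 2 - ⅕ = 9/5)
a = 4 (a = -12 + 4*4 = -12 + 16 = 4)
h(L, V) = 4
k(O, j) = -10 (k(O, j) = -10*1 = -10)
t(q) = -20*q (t(q) = (q + q)*(-10) = (2*q)*(-10) = -20*q)
-128*((6 + t(h(2, 0))) + r(-5, -2)) = -128*((6 - 20*4) + 9/5) = -128*((6 - 80) + 9/5) = -128*(-74 + 9/5) = -128*(-361/5) = 46208/5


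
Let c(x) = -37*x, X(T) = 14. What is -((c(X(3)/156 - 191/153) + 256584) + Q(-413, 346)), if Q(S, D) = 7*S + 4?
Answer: -1009377199/3978 ≈ -2.5374e+5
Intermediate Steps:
Q(S, D) = 4 + 7*S
-((c(X(3)/156 - 191/153) + 256584) + Q(-413, 346)) = -((-37*(14/156 - 191/153) + 256584) + (4 + 7*(-413))) = -((-37*(14*(1/156) - 191*1/153) + 256584) + (4 - 2891)) = -((-37*(7/78 - 191/153) + 256584) - 2887) = -((-37*(-4609/3978) + 256584) - 2887) = -((170533/3978 + 256584) - 2887) = -(1020861685/3978 - 2887) = -1*1009377199/3978 = -1009377199/3978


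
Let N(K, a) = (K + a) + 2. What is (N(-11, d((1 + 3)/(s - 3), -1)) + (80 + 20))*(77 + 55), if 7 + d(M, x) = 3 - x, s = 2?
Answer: 11616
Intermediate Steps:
d(M, x) = -4 - x (d(M, x) = -7 + (3 - x) = -4 - x)
N(K, a) = 2 + K + a
(N(-11, d((1 + 3)/(s - 3), -1)) + (80 + 20))*(77 + 55) = ((2 - 11 + (-4 - 1*(-1))) + (80 + 20))*(77 + 55) = ((2 - 11 + (-4 + 1)) + 100)*132 = ((2 - 11 - 3) + 100)*132 = (-12 + 100)*132 = 88*132 = 11616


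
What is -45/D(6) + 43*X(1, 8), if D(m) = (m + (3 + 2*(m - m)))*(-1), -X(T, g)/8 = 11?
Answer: -3779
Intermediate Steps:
X(T, g) = -88 (X(T, g) = -8*11 = -88)
D(m) = -3 - m (D(m) = (m + (3 + 2*0))*(-1) = (m + (3 + 0))*(-1) = (m + 3)*(-1) = (3 + m)*(-1) = -3 - m)
-45/D(6) + 43*X(1, 8) = -45/(-3 - 1*6) + 43*(-88) = -45/(-3 - 6) - 3784 = -45/(-9) - 3784 = -45*(-⅑) - 3784 = 5 - 3784 = -3779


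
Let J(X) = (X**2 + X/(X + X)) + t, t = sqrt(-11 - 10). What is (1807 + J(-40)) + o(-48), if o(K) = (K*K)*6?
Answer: 34463/2 + I*sqrt(21) ≈ 17232.0 + 4.5826*I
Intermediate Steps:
o(K) = 6*K**2 (o(K) = K**2*6 = 6*K**2)
t = I*sqrt(21) (t = sqrt(-21) = I*sqrt(21) ≈ 4.5826*I)
J(X) = 1/2 + X**2 + I*sqrt(21) (J(X) = (X**2 + X/(X + X)) + I*sqrt(21) = (X**2 + X/((2*X))) + I*sqrt(21) = (X**2 + (1/(2*X))*X) + I*sqrt(21) = (X**2 + 1/2) + I*sqrt(21) = (1/2 + X**2) + I*sqrt(21) = 1/2 + X**2 + I*sqrt(21))
(1807 + J(-40)) + o(-48) = (1807 + (1/2 + (-40)**2 + I*sqrt(21))) + 6*(-48)**2 = (1807 + (1/2 + 1600 + I*sqrt(21))) + 6*2304 = (1807 + (3201/2 + I*sqrt(21))) + 13824 = (6815/2 + I*sqrt(21)) + 13824 = 34463/2 + I*sqrt(21)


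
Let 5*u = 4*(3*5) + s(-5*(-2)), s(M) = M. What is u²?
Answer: 196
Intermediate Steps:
u = 14 (u = (4*(3*5) - 5*(-2))/5 = (4*15 + 10)/5 = (60 + 10)/5 = (⅕)*70 = 14)
u² = 14² = 196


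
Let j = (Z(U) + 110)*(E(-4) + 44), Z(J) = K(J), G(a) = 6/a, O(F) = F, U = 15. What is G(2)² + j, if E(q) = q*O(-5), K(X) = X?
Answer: 8009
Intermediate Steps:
Z(J) = J
E(q) = -5*q (E(q) = q*(-5) = -5*q)
j = 8000 (j = (15 + 110)*(-5*(-4) + 44) = 125*(20 + 44) = 125*64 = 8000)
G(2)² + j = (6/2)² + 8000 = (6*(½))² + 8000 = 3² + 8000 = 9 + 8000 = 8009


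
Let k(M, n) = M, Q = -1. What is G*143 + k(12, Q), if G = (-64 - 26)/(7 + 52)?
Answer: -12162/59 ≈ -206.14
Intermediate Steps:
G = -90/59 ≈ -1.5254
G*143 + k(12, Q) = -90/59*143 + 12 = -12870/59 + 12 = -12162/59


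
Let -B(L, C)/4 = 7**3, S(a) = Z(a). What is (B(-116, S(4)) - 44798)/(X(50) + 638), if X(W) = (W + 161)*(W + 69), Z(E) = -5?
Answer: -46170/25747 ≈ -1.7932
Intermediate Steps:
S(a) = -5
B(L, C) = -1372 (B(L, C) = -4*7**3 = -4*343 = -1372)
X(W) = (69 + W)*(161 + W) (X(W) = (161 + W)*(69 + W) = (69 + W)*(161 + W))
(B(-116, S(4)) - 44798)/(X(50) + 638) = (-1372 - 44798)/((11109 + 50**2 + 230*50) + 638) = -46170/((11109 + 2500 + 11500) + 638) = -46170/(25109 + 638) = -46170/25747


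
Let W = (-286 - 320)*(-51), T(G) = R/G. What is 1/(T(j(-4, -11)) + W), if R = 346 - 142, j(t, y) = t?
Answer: 1/30855 ≈ 3.2410e-5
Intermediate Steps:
R = 204
T(G) = 204/G
W = 30906 (W = -606*(-51) = 30906)
1/(T(j(-4, -11)) + W) = 1/(204/(-4) + 30906) = 1/(204*(-¼) + 30906) = 1/(-51 + 30906) = 1/30855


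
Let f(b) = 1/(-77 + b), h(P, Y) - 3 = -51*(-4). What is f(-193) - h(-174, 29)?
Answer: -55891/270 ≈ -207.00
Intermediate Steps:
h(P, Y) = 207 (h(P, Y) = 3 - 51*(-4) = 3 + 204 = 207)
f(-193) - h(-174, 29) = 1/(-77 - 193) - 1*207 = 1/(-270) - 207 = -1/270 - 207 = -55891/270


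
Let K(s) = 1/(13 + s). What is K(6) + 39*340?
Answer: 251941/19 ≈ 13260.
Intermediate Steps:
K(6) + 39*340 = 1/(13 + 6) + 39*340 = 1/19 + 13260 = 251941/19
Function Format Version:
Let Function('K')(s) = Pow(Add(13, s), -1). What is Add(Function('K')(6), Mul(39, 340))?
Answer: Rational(251941, 19) ≈ 13260.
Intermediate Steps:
Add(Function('K')(6), Mul(39, 340)) = Add(Pow(Add(13, 6), -1), Mul(39, 340)) = Add(Pow(19, -1), 13260) = Add(Rational(1, 19), 13260) = Rational(251941, 19)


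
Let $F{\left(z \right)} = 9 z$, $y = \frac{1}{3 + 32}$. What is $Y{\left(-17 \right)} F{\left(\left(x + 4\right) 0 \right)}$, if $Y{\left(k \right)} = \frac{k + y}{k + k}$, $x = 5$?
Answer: $0$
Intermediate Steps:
$y = \frac{1}{35} \approx 0.028571$
$Y{\left(k \right)} = \frac{\frac{1}{35} + k}{2 k}$ ($Y{\left(k \right)} = \frac{k + \frac{1}{35}}{k + k} = \frac{\frac{1}{35} + k}{2 k}$)
$Y{\left(-17 \right)} F{\left(\left(x + 4\right) 0 \right)} = \frac{1 + 35 \left(-17\right)}{70 \left(-17\right)} 9 \left(5 + 4\right) 0 = \frac{1}{70} \left(- \frac{1}{17}\right) \left(1 - 595\right) 9 \cdot 9 \cdot 0 = \frac{1}{70} \left(- \frac{1}{17}\right) \left(-594\right) 9 \cdot 0 = \frac{297}{595} \cdot 0 = 0$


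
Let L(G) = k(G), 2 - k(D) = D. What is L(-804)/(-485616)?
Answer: -403/242808 ≈ -0.0016597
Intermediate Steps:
k(D) = 2 - D
L(G) = 2 - G
L(-804)/(-485616) = (2 - 1*(-804))/(-485616) = (2 + 804)*(-1/485616) = 806*(-1/485616) = -403/242808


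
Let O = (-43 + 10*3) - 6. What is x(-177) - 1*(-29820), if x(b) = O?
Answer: 29801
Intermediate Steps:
O = -19 (O = (-43 + 30) - 6 = -13 - 6 = -19)
x(b) = -19
x(-177) - 1*(-29820) = -19 - 1*(-29820) = -19 + 29820 = 29801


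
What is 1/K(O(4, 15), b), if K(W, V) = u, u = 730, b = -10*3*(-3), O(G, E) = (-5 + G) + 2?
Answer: 1/730 ≈ 0.0013699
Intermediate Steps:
O(G, E) = -3 + G
b = 90 (b = -30*(-3) = 90)
K(W, V) = 730
1/K(O(4, 15), b) = 1/730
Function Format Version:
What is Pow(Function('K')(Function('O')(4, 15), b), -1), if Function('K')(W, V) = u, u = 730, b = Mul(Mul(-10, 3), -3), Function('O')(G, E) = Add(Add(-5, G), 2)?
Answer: Rational(1, 730) ≈ 0.0013699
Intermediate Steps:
Function('O')(G, E) = Add(-3, G)
b = 90 (b = Mul(-30, -3) = 90)
Function('K')(W, V) = 730
Pow(Function('K')(Function('O')(4, 15), b), -1) = Pow(730, -1) = Rational(1, 730)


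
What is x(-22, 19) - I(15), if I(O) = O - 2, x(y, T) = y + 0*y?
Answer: -35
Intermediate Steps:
x(y, T) = y (x(y, T) = y + 0 = y)
I(O) = -2 + O
x(-22, 19) - I(15) = -22 - (-2 + 15) = -22 - 1*13 = -22 - 13 = -35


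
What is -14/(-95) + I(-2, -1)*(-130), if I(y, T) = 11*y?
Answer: 271714/95 ≈ 2860.1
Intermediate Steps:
-14/(-95) + I(-2, -1)*(-130) = -14/(-95) + (11*(-2))*(-130) = -14*(-1/95) - 22*(-130) = 14/95 + 2860 = 271714/95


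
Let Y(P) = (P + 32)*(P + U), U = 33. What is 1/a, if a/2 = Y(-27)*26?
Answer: 1/1560 ≈ 0.00064103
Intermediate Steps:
Y(P) = (32 + P)*(33 + P) (Y(P) = (P + 32)*(P + 33) = (32 + P)*(33 + P))
a = 1560 (a = 2*((1056 + (-27)**2 + 65*(-27))*26) = 2*((1056 + 729 - 1755)*26) = 2*(30*26) = 2*780 = 1560)
1/a = 1/1560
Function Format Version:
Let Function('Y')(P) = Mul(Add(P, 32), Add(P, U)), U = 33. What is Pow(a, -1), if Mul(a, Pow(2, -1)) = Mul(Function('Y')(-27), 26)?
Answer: Rational(1, 1560) ≈ 0.00064103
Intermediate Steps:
Function('Y')(P) = Mul(Add(32, P), Add(33, P)) (Function('Y')(P) = Mul(Add(P, 32), Add(P, 33)) = Mul(Add(32, P), Add(33, P)))
a = 1560 (a = Mul(2, Mul(Add(1056, Pow(-27, 2), Mul(65, -27)), 26)) = Mul(2, Mul(Add(1056, 729, -1755), 26)) = Mul(2, Mul(30, 26)) = Mul(2, 780) = 1560)
Pow(a, -1) = Pow(1560, -1) = Rational(1, 1560)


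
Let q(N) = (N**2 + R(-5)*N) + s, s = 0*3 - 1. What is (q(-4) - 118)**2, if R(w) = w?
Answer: 6889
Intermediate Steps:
s = -1 (s = 0 - 1 = -1)
q(N) = -1 + N**2 - 5*N (q(N) = (N**2 - 5*N) - 1 = -1 + N**2 - 5*N)
(q(-4) - 118)**2 = ((-1 + (-4)**2 - 5*(-4)) - 118)**2 = ((-1 + 16 + 20) - 118)**2 = (35 - 118)**2 = (-83)**2 = 6889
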